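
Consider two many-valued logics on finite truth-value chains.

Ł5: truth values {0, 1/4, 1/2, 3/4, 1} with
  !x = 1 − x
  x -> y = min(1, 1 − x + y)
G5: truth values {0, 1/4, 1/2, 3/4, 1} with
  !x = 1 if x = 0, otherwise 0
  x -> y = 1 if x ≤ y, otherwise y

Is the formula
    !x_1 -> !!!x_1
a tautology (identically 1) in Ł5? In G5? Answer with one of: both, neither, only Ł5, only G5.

both

In Ł5: every assignment gives 1 — tautology.
In G5: every assignment gives 1 — tautology.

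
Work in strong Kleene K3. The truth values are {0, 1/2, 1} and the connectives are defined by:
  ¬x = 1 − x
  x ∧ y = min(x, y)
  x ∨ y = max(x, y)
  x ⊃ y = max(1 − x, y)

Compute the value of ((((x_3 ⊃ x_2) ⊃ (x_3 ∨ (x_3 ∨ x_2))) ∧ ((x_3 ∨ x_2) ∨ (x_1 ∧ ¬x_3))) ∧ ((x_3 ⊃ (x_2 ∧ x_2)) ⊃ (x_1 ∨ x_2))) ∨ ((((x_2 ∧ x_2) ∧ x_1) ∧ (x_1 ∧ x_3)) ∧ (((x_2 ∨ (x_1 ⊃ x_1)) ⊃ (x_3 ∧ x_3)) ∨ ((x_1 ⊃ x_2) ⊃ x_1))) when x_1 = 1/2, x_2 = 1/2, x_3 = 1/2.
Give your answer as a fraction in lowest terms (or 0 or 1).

x_3 ⊃ x_2 = 1/2 ⊃ 1/2 = 1/2
x_3 ∨ x_2 = 1/2 ∨ 1/2 = 1/2
x_3 ∨ (x_3 ∨ x_2) = 1/2 ∨ 1/2 = 1/2
(x_3 ⊃ x_2) ⊃ (x_3 ∨ (x_3 ∨ x_2)) = 1/2 ⊃ 1/2 = 1/2
x_3 ∨ x_2 = 1/2 ∨ 1/2 = 1/2
¬x_3 = ¬1/2 = 1/2
x_1 ∧ ¬x_3 = 1/2 ∧ 1/2 = 1/2
(x_3 ∨ x_2) ∨ (x_1 ∧ ¬x_3) = 1/2 ∨ 1/2 = 1/2
((x_3 ⊃ x_2) ⊃ (x_3 ∨ (x_3 ∨ x_2))) ∧ ((x_3 ∨ x_2) ∨ (x_1 ∧ ¬x_3)) = 1/2 ∧ 1/2 = 1/2
x_2 ∧ x_2 = 1/2 ∧ 1/2 = 1/2
x_3 ⊃ (x_2 ∧ x_2) = 1/2 ⊃ 1/2 = 1/2
x_1 ∨ x_2 = 1/2 ∨ 1/2 = 1/2
(x_3 ⊃ (x_2 ∧ x_2)) ⊃ (x_1 ∨ x_2) = 1/2 ⊃ 1/2 = 1/2
(((x_3 ⊃ x_2) ⊃ (x_3 ∨ (x_3 ∨ x_2))) ∧ ((x_3 ∨ x_2) ∨ (x_1 ∧ ¬x_3))) ∧ ((x_3 ⊃ (x_2 ∧ x_2)) ⊃ (x_1 ∨ x_2)) = 1/2 ∧ 1/2 = 1/2
x_2 ∧ x_2 = 1/2 ∧ 1/2 = 1/2
(x_2 ∧ x_2) ∧ x_1 = 1/2 ∧ 1/2 = 1/2
x_1 ∧ x_3 = 1/2 ∧ 1/2 = 1/2
((x_2 ∧ x_2) ∧ x_1) ∧ (x_1 ∧ x_3) = 1/2 ∧ 1/2 = 1/2
x_1 ⊃ x_1 = 1/2 ⊃ 1/2 = 1/2
x_2 ∨ (x_1 ⊃ x_1) = 1/2 ∨ 1/2 = 1/2
x_3 ∧ x_3 = 1/2 ∧ 1/2 = 1/2
(x_2 ∨ (x_1 ⊃ x_1)) ⊃ (x_3 ∧ x_3) = 1/2 ⊃ 1/2 = 1/2
x_1 ⊃ x_2 = 1/2 ⊃ 1/2 = 1/2
(x_1 ⊃ x_2) ⊃ x_1 = 1/2 ⊃ 1/2 = 1/2
((x_2 ∨ (x_1 ⊃ x_1)) ⊃ (x_3 ∧ x_3)) ∨ ((x_1 ⊃ x_2) ⊃ x_1) = 1/2 ∨ 1/2 = 1/2
(((x_2 ∧ x_2) ∧ x_1) ∧ (x_1 ∧ x_3)) ∧ (((x_2 ∨ (x_1 ⊃ x_1)) ⊃ (x_3 ∧ x_3)) ∨ ((x_1 ⊃ x_2) ⊃ x_1)) = 1/2 ∧ 1/2 = 1/2
((((x_3 ⊃ x_2) ⊃ (x_3 ∨ (x_3 ∨ x_2))) ∧ ((x_3 ∨ x_2) ∨ (x_1 ∧ ¬x_3))) ∧ ((x_3 ⊃ (x_2 ∧ x_2)) ⊃ (x_1 ∨ x_2))) ∨ ((((x_2 ∧ x_2) ∧ x_1) ∧ (x_1 ∧ x_3)) ∧ (((x_2 ∨ (x_1 ⊃ x_1)) ⊃ (x_3 ∧ x_3)) ∨ ((x_1 ⊃ x_2) ⊃ x_1))) = 1/2 ∨ 1/2 = 1/2

1/2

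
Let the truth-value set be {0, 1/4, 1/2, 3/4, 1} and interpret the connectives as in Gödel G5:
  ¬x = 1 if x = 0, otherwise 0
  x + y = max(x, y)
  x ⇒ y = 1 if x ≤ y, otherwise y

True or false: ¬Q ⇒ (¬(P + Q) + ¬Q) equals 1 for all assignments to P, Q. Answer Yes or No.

Yes

At P = 3/4, Q = 3/4, for instance:
¬Q = ¬3/4 = 0
P + Q = 3/4 + 3/4 = 3/4
¬(P + Q) = ¬3/4 = 0
¬(P + Q) + ¬Q = 0 + 0 = 0
¬Q ⇒ (¬(P + Q) + ¬Q) = 0 ⇒ 0 = 1
and checking the remaining 24 assignments likewise gives ≥ 1 in every case.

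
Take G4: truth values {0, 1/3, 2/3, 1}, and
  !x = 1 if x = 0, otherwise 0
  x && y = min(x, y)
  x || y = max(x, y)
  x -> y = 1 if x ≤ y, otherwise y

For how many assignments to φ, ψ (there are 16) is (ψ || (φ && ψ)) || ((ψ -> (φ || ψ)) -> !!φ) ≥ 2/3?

φ = 0, ψ = 0 ↦ 0  <
φ = 0, ψ = 1/3 ↦ 1/3  <
φ = 0, ψ = 2/3 ↦ 2/3  ≥
φ = 0, ψ = 1 ↦ 1  ≥
φ = 1/3, ψ = 0 ↦ 1  ≥
φ = 1/3, ψ = 1/3 ↦ 1  ≥
φ = 1/3, ψ = 2/3 ↦ 1  ≥
φ = 1/3, ψ = 1 ↦ 1  ≥
φ = 2/3, ψ = 0 ↦ 1  ≥
φ = 2/3, ψ = 1/3 ↦ 1  ≥
φ = 2/3, ψ = 2/3 ↦ 1  ≥
φ = 2/3, ψ = 1 ↦ 1  ≥
φ = 1, ψ = 0 ↦ 1  ≥
φ = 1, ψ = 1/3 ↦ 1  ≥
φ = 1, ψ = 2/3 ↦ 1  ≥
φ = 1, ψ = 1 ↦ 1  ≥
So 14 of the 16 assignments meet the threshold.

14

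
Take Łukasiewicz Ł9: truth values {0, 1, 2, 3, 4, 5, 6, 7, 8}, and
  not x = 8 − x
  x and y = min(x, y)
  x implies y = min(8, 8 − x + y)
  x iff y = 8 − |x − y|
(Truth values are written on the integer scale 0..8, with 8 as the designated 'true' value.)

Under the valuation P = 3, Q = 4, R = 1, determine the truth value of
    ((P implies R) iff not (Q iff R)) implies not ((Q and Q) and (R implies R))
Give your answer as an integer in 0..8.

P implies R = 3 implies 1 = 6
Q iff R = 4 iff 1 = 5
not (Q iff R) = not 5 = 3
(P implies R) iff not (Q iff R) = 6 iff 3 = 5
Q and Q = 4 and 4 = 4
R implies R = 1 implies 1 = 8
(Q and Q) and (R implies R) = 4 and 8 = 4
not ((Q and Q) and (R implies R)) = not 4 = 4
((P implies R) iff not (Q iff R)) implies not ((Q and Q) and (R implies R)) = 5 implies 4 = 7

7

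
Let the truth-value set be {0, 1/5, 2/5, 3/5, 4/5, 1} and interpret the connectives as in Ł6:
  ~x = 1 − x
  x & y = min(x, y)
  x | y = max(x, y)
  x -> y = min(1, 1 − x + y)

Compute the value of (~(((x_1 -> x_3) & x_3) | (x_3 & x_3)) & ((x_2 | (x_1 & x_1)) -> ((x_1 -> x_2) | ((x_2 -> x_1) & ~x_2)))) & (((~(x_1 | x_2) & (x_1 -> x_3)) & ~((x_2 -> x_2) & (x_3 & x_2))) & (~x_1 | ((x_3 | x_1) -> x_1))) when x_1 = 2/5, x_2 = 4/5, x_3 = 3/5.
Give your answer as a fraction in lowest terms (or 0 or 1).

1/5

x_1 -> x_3 = 2/5 -> 3/5 = 1
(x_1 -> x_3) & x_3 = 1 & 3/5 = 3/5
x_3 & x_3 = 3/5 & 3/5 = 3/5
((x_1 -> x_3) & x_3) | (x_3 & x_3) = 3/5 | 3/5 = 3/5
~(((x_1 -> x_3) & x_3) | (x_3 & x_3)) = ~3/5 = 2/5
x_1 & x_1 = 2/5 & 2/5 = 2/5
x_2 | (x_1 & x_1) = 4/5 | 2/5 = 4/5
x_1 -> x_2 = 2/5 -> 4/5 = 1
x_2 -> x_1 = 4/5 -> 2/5 = 3/5
~x_2 = ~4/5 = 1/5
(x_2 -> x_1) & ~x_2 = 3/5 & 1/5 = 1/5
(x_1 -> x_2) | ((x_2 -> x_1) & ~x_2) = 1 | 1/5 = 1
(x_2 | (x_1 & x_1)) -> ((x_1 -> x_2) | ((x_2 -> x_1) & ~x_2)) = 4/5 -> 1 = 1
~(((x_1 -> x_3) & x_3) | (x_3 & x_3)) & ((x_2 | (x_1 & x_1)) -> ((x_1 -> x_2) | ((x_2 -> x_1) & ~x_2))) = 2/5 & 1 = 2/5
x_1 | x_2 = 2/5 | 4/5 = 4/5
~(x_1 | x_2) = ~4/5 = 1/5
x_1 -> x_3 = 2/5 -> 3/5 = 1
~(x_1 | x_2) & (x_1 -> x_3) = 1/5 & 1 = 1/5
x_2 -> x_2 = 4/5 -> 4/5 = 1
x_3 & x_2 = 3/5 & 4/5 = 3/5
(x_2 -> x_2) & (x_3 & x_2) = 1 & 3/5 = 3/5
~((x_2 -> x_2) & (x_3 & x_2)) = ~3/5 = 2/5
(~(x_1 | x_2) & (x_1 -> x_3)) & ~((x_2 -> x_2) & (x_3 & x_2)) = 1/5 & 2/5 = 1/5
~x_1 = ~2/5 = 3/5
x_3 | x_1 = 3/5 | 2/5 = 3/5
(x_3 | x_1) -> x_1 = 3/5 -> 2/5 = 4/5
~x_1 | ((x_3 | x_1) -> x_1) = 3/5 | 4/5 = 4/5
((~(x_1 | x_2) & (x_1 -> x_3)) & ~((x_2 -> x_2) & (x_3 & x_2))) & (~x_1 | ((x_3 | x_1) -> x_1)) = 1/5 & 4/5 = 1/5
(~(((x_1 -> x_3) & x_3) | (x_3 & x_3)) & ((x_2 | (x_1 & x_1)) -> ((x_1 -> x_2) | ((x_2 -> x_1) & ~x_2)))) & (((~(x_1 | x_2) & (x_1 -> x_3)) & ~((x_2 -> x_2) & (x_3 & x_2))) & (~x_1 | ((x_3 | x_1) -> x_1))) = 2/5 & 1/5 = 1/5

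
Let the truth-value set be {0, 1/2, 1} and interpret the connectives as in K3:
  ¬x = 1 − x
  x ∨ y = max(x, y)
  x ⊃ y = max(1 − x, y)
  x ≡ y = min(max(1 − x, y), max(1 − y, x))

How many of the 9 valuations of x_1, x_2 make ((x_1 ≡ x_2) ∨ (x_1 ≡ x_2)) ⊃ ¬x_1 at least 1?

4

x_1 = 0, x_2 = 0 ↦ 1  ≥
x_1 = 0, x_2 = 1/2 ↦ 1  ≥
x_1 = 0, x_2 = 1 ↦ 1  ≥
x_1 = 1/2, x_2 = 0 ↦ 1/2  <
x_1 = 1/2, x_2 = 1/2 ↦ 1/2  <
x_1 = 1/2, x_2 = 1 ↦ 1/2  <
x_1 = 1, x_2 = 0 ↦ 1  ≥
x_1 = 1, x_2 = 1/2 ↦ 1/2  <
x_1 = 1, x_2 = 1 ↦ 0  <
So 4 of the 9 assignments meet the threshold.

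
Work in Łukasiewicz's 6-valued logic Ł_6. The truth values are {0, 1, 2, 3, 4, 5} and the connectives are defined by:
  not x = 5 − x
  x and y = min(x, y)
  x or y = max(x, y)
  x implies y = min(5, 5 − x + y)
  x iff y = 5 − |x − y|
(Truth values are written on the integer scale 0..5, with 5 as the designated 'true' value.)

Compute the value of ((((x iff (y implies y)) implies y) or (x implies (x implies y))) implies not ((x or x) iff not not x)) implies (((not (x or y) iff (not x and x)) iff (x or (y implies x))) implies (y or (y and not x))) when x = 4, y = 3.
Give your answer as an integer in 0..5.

y implies y = 3 implies 3 = 5
x iff (y implies y) = 4 iff 5 = 4
(x iff (y implies y)) implies y = 4 implies 3 = 4
x implies y = 4 implies 3 = 4
x implies (x implies y) = 4 implies 4 = 5
((x iff (y implies y)) implies y) or (x implies (x implies y)) = 4 or 5 = 5
x or x = 4 or 4 = 4
not x = not 4 = 1
not not x = not 1 = 4
(x or x) iff not not x = 4 iff 4 = 5
not ((x or x) iff not not x) = not 5 = 0
(((x iff (y implies y)) implies y) or (x implies (x implies y))) implies not ((x or x) iff not not x) = 5 implies 0 = 0
x or y = 4 or 3 = 4
not (x or y) = not 4 = 1
not x = not 4 = 1
not x and x = 1 and 4 = 1
not (x or y) iff (not x and x) = 1 iff 1 = 5
y implies x = 3 implies 4 = 5
x or (y implies x) = 4 or 5 = 5
(not (x or y) iff (not x and x)) iff (x or (y implies x)) = 5 iff 5 = 5
not x = not 4 = 1
y and not x = 3 and 1 = 1
y or (y and not x) = 3 or 1 = 3
((not (x or y) iff (not x and x)) iff (x or (y implies x))) implies (y or (y and not x)) = 5 implies 3 = 3
((((x iff (y implies y)) implies y) or (x implies (x implies y))) implies not ((x or x) iff not not x)) implies (((not (x or y) iff (not x and x)) iff (x or (y implies x))) implies (y or (y and not x))) = 0 implies 3 = 5

5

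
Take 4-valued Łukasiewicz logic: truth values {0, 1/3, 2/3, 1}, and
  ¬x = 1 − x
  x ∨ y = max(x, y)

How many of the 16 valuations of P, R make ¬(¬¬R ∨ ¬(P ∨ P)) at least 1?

P = 0, R = 0 ↦ 0  <
P = 0, R = 1/3 ↦ 0  <
P = 0, R = 2/3 ↦ 0  <
P = 0, R = 1 ↦ 0  <
P = 1/3, R = 0 ↦ 1/3  <
P = 1/3, R = 1/3 ↦ 1/3  <
P = 1/3, R = 2/3 ↦ 1/3  <
P = 1/3, R = 1 ↦ 0  <
P = 2/3, R = 0 ↦ 2/3  <
P = 2/3, R = 1/3 ↦ 2/3  <
P = 2/3, R = 2/3 ↦ 1/3  <
P = 2/3, R = 1 ↦ 0  <
P = 1, R = 0 ↦ 1  ≥
P = 1, R = 1/3 ↦ 2/3  <
P = 1, R = 2/3 ↦ 1/3  <
P = 1, R = 1 ↦ 0  <
So 1 of the 16 assignments meets the threshold.

1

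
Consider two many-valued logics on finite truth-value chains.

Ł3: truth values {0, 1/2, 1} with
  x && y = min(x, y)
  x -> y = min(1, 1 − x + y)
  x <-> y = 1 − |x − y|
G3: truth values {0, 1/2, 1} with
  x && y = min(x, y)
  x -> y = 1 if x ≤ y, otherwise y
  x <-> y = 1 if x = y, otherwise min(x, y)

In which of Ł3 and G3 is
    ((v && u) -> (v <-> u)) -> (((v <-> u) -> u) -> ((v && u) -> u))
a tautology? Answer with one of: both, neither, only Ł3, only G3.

In Ł3: every assignment gives 1 — tautology.
In G3: every assignment gives 1 — tautology.

both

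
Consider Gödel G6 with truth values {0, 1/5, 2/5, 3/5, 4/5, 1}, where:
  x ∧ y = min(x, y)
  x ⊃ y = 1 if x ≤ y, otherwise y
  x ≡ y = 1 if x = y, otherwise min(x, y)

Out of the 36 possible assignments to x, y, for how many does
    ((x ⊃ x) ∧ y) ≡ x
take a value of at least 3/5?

12

value 1: 6 assignments (counts)
value 4/5: 2 assignments (counts)
value 3/5: 4 assignments (counts)
value 2/5: 6 assignments
value 1/5: 8 assignments
value 0: 10 assignments
So 12 of the 36 assignments meet the threshold.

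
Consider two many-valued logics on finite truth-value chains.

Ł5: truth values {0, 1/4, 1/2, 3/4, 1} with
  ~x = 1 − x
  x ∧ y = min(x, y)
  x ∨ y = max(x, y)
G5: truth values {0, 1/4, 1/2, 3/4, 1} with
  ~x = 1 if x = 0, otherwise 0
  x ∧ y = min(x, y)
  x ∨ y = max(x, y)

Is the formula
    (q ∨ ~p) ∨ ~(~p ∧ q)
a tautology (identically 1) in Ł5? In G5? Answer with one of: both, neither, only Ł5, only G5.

only G5

In Ł5: at p = 1/4, q = 1/4 the value is 3/4 — not a tautology.
In G5: every assignment gives 1 — tautology.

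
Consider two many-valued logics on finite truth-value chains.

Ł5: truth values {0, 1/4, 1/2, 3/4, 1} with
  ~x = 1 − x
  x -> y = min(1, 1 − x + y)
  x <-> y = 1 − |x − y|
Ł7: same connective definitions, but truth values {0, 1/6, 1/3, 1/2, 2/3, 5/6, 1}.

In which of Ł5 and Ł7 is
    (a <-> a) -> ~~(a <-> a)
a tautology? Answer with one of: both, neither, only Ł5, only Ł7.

In Ł5: every assignment gives 1 — tautology.
In Ł7: every assignment gives 1 — tautology.

both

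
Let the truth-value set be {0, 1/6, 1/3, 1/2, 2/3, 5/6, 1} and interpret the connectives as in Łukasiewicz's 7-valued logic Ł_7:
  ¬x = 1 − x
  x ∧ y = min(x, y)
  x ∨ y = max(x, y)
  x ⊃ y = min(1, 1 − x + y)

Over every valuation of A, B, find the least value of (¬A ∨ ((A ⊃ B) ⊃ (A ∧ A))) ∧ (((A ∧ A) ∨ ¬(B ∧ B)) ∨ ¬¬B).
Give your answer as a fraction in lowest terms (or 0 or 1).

Take A = 0, B = 1/2:
¬A = ¬0 = 1
A ⊃ B = 0 ⊃ 1/2 = 1
A ∧ A = 0 ∧ 0 = 0
(A ⊃ B) ⊃ (A ∧ A) = 1 ⊃ 0 = 0
¬A ∨ ((A ⊃ B) ⊃ (A ∧ A)) = 1 ∨ 0 = 1
A ∧ A = 0 ∧ 0 = 0
B ∧ B = 1/2 ∧ 1/2 = 1/2
¬(B ∧ B) = ¬1/2 = 1/2
(A ∧ A) ∨ ¬(B ∧ B) = 0 ∨ 1/2 = 1/2
¬B = ¬1/2 = 1/2
¬¬B = ¬1/2 = 1/2
((A ∧ A) ∨ ¬(B ∧ B)) ∨ ¬¬B = 1/2 ∨ 1/2 = 1/2
(¬A ∨ ((A ⊃ B) ⊃ (A ∧ A))) ∧ (((A ∧ A) ∨ ¬(B ∧ B)) ∨ ¬¬B) = 1 ∧ 1/2 = 1/2
No assignment yields a value below 1/2, so this is the minimum.

1/2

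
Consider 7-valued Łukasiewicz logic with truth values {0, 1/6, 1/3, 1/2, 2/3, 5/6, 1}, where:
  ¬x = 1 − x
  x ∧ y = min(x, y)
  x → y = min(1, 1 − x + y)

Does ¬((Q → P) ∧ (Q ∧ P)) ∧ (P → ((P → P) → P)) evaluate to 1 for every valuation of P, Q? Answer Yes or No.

No

Counterexample: take P = 1/6, Q = 1/6.
Q → P = 1/6 → 1/6 = 1
Q ∧ P = 1/6 ∧ 1/6 = 1/6
(Q → P) ∧ (Q ∧ P) = 1 ∧ 1/6 = 1/6
¬((Q → P) ∧ (Q ∧ P)) = ¬1/6 = 5/6
P → P = 1/6 → 1/6 = 1
(P → P) → P = 1 → 1/6 = 1/6
P → ((P → P) → P) = 1/6 → 1/6 = 1
¬((Q → P) ∧ (Q ∧ P)) ∧ (P → ((P → P) → P)) = 5/6 ∧ 1 = 5/6
This gives 5/6 ≠ 1.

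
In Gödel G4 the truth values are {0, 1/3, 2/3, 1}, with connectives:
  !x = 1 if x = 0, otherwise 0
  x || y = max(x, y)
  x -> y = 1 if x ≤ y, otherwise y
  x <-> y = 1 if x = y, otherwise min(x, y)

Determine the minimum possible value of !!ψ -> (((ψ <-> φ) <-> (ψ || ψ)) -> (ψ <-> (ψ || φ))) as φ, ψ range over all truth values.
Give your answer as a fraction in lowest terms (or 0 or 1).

Take φ = 2/3, ψ = 1/3:
!ψ = !1/3 = 0
!!ψ = !0 = 1
ψ <-> φ = 1/3 <-> 2/3 = 1/3
ψ || ψ = 1/3 || 1/3 = 1/3
(ψ <-> φ) <-> (ψ || ψ) = 1/3 <-> 1/3 = 1
ψ || φ = 1/3 || 2/3 = 2/3
ψ <-> (ψ || φ) = 1/3 <-> 2/3 = 1/3
((ψ <-> φ) <-> (ψ || ψ)) -> (ψ <-> (ψ || φ)) = 1 -> 1/3 = 1/3
!!ψ -> (((ψ <-> φ) <-> (ψ || ψ)) -> (ψ <-> (ψ || φ))) = 1 -> 1/3 = 1/3
No assignment yields a value below 1/3, so this is the minimum.

1/3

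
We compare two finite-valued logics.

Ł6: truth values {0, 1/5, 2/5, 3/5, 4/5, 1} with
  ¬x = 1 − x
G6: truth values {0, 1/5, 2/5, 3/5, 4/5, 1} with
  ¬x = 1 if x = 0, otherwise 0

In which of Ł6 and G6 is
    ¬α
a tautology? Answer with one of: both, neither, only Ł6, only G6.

In Ł6: at α = 1/5 the value is 4/5 — not a tautology.
In G6: at α = 1/5 the value is 0 — not a tautology.

neither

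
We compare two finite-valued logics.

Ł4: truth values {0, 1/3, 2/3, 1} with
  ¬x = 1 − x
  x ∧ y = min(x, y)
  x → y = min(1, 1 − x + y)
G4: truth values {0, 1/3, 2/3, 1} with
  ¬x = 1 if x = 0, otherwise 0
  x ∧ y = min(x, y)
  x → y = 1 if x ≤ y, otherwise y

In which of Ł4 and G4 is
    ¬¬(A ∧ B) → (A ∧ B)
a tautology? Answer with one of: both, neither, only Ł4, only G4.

only Ł4

In Ł4: every assignment gives 1 — tautology.
In G4: at A = 1/3, B = 1/3 the value is 1/3 — not a tautology.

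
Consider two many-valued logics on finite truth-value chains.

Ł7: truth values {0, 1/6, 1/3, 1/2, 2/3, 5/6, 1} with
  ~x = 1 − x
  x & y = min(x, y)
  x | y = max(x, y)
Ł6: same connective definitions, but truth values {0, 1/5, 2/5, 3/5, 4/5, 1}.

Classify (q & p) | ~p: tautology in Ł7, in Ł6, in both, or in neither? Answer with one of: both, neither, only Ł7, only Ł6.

In Ł7: at p = 1/6, q = 0 the value is 5/6 — not a tautology.
In Ł6: at p = 1/5, q = 0 the value is 4/5 — not a tautology.

neither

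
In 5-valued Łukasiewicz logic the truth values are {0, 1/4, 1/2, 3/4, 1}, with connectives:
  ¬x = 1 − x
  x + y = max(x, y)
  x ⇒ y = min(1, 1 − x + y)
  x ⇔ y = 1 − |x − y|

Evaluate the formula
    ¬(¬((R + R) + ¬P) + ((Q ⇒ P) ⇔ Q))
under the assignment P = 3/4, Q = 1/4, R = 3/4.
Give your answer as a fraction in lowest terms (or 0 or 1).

R + R = 3/4 + 3/4 = 3/4
¬P = ¬3/4 = 1/4
(R + R) + ¬P = 3/4 + 1/4 = 3/4
¬((R + R) + ¬P) = ¬3/4 = 1/4
Q ⇒ P = 1/4 ⇒ 3/4 = 1
(Q ⇒ P) ⇔ Q = 1 ⇔ 1/4 = 1/4
¬((R + R) + ¬P) + ((Q ⇒ P) ⇔ Q) = 1/4 + 1/4 = 1/4
¬(¬((R + R) + ¬P) + ((Q ⇒ P) ⇔ Q)) = ¬1/4 = 3/4

3/4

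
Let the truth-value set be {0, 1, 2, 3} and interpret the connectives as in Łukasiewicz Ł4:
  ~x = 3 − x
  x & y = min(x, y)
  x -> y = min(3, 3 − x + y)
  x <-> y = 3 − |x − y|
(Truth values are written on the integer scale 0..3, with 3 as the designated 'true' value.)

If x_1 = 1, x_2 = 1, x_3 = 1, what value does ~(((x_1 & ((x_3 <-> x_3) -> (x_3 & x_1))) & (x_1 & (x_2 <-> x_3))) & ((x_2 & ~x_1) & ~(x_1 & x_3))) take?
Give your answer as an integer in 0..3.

2

x_3 <-> x_3 = 1 <-> 1 = 3
x_3 & x_1 = 1 & 1 = 1
(x_3 <-> x_3) -> (x_3 & x_1) = 3 -> 1 = 1
x_1 & ((x_3 <-> x_3) -> (x_3 & x_1)) = 1 & 1 = 1
x_2 <-> x_3 = 1 <-> 1 = 3
x_1 & (x_2 <-> x_3) = 1 & 3 = 1
(x_1 & ((x_3 <-> x_3) -> (x_3 & x_1))) & (x_1 & (x_2 <-> x_3)) = 1 & 1 = 1
~x_1 = ~1 = 2
x_2 & ~x_1 = 1 & 2 = 1
x_1 & x_3 = 1 & 1 = 1
~(x_1 & x_3) = ~1 = 2
(x_2 & ~x_1) & ~(x_1 & x_3) = 1 & 2 = 1
((x_1 & ((x_3 <-> x_3) -> (x_3 & x_1))) & (x_1 & (x_2 <-> x_3))) & ((x_2 & ~x_1) & ~(x_1 & x_3)) = 1 & 1 = 1
~(((x_1 & ((x_3 <-> x_3) -> (x_3 & x_1))) & (x_1 & (x_2 <-> x_3))) & ((x_2 & ~x_1) & ~(x_1 & x_3))) = ~1 = 2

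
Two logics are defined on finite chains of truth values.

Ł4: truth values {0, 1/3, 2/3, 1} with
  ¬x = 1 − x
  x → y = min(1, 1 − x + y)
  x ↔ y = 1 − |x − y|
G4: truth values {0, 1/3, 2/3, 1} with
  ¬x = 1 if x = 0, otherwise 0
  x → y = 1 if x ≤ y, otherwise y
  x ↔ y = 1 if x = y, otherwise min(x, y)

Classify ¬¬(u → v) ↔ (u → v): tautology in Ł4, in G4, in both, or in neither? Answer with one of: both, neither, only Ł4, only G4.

only Ł4

In Ł4: every assignment gives 1 — tautology.
In G4: at u = 2/3, v = 1/3 the value is 1/3 — not a tautology.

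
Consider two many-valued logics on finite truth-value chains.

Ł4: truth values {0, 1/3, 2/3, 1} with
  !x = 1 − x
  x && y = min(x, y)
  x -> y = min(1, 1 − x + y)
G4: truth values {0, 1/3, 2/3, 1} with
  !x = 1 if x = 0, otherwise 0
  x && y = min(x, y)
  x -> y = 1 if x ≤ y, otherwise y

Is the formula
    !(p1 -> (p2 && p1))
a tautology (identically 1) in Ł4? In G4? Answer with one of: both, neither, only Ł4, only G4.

neither

In Ł4: at p1 = 0, p2 = 0 the value is 0 — not a tautology.
In G4: at p1 = 0, p2 = 0 the value is 0 — not a tautology.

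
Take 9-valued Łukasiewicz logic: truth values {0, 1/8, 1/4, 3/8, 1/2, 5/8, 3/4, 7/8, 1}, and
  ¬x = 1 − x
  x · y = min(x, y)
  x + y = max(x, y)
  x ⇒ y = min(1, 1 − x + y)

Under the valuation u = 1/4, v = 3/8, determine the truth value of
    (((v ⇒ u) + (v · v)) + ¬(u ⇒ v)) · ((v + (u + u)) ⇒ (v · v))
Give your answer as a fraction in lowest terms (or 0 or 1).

v ⇒ u = 3/8 ⇒ 1/4 = 7/8
v · v = 3/8 · 3/8 = 3/8
(v ⇒ u) + (v · v) = 7/8 + 3/8 = 7/8
u ⇒ v = 1/4 ⇒ 3/8 = 1
¬(u ⇒ v) = ¬1 = 0
((v ⇒ u) + (v · v)) + ¬(u ⇒ v) = 7/8 + 0 = 7/8
u + u = 1/4 + 1/4 = 1/4
v + (u + u) = 3/8 + 1/4 = 3/8
v · v = 3/8 · 3/8 = 3/8
(v + (u + u)) ⇒ (v · v) = 3/8 ⇒ 3/8 = 1
(((v ⇒ u) + (v · v)) + ¬(u ⇒ v)) · ((v + (u + u)) ⇒ (v · v)) = 7/8 · 1 = 7/8

7/8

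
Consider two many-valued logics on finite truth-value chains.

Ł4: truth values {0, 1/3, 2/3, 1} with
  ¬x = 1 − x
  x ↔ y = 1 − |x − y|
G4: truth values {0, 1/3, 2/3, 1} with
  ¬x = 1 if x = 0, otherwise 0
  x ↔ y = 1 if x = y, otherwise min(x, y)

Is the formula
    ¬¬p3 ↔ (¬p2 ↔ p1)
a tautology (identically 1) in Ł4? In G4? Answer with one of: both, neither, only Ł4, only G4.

In Ł4: at p1 = 0, p2 = 0, p3 = 1/3 the value is 2/3 — not a tautology.
In G4: at p1 = 0, p2 = 0, p3 = 1/3 the value is 0 — not a tautology.

neither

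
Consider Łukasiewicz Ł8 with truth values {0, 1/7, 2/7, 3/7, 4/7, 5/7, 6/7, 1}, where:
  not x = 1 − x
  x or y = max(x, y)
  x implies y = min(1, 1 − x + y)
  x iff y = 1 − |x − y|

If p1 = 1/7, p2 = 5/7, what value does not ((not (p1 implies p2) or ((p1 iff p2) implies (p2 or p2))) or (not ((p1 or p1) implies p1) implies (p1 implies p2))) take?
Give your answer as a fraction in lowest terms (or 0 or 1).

p1 implies p2 = 1/7 implies 5/7 = 1
not (p1 implies p2) = not 1 = 0
p1 iff p2 = 1/7 iff 5/7 = 3/7
p2 or p2 = 5/7 or 5/7 = 5/7
(p1 iff p2) implies (p2 or p2) = 3/7 implies 5/7 = 1
not (p1 implies p2) or ((p1 iff p2) implies (p2 or p2)) = 0 or 1 = 1
p1 or p1 = 1/7 or 1/7 = 1/7
(p1 or p1) implies p1 = 1/7 implies 1/7 = 1
not ((p1 or p1) implies p1) = not 1 = 0
p1 implies p2 = 1/7 implies 5/7 = 1
not ((p1 or p1) implies p1) implies (p1 implies p2) = 0 implies 1 = 1
(not (p1 implies p2) or ((p1 iff p2) implies (p2 or p2))) or (not ((p1 or p1) implies p1) implies (p1 implies p2)) = 1 or 1 = 1
not ((not (p1 implies p2) or ((p1 iff p2) implies (p2 or p2))) or (not ((p1 or p1) implies p1) implies (p1 implies p2))) = not 1 = 0

0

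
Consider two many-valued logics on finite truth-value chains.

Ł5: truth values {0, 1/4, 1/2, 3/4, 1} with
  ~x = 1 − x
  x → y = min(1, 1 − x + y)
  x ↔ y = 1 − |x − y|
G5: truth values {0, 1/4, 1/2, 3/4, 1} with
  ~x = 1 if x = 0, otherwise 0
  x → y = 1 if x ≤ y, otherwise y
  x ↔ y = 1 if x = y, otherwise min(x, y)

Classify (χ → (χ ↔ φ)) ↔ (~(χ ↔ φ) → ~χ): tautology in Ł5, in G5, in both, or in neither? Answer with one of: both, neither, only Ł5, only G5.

In Ł5: every assignment gives 1 — tautology.
In G5: at φ = 1/4, χ = 1/2 the value is 1/4 — not a tautology.

only Ł5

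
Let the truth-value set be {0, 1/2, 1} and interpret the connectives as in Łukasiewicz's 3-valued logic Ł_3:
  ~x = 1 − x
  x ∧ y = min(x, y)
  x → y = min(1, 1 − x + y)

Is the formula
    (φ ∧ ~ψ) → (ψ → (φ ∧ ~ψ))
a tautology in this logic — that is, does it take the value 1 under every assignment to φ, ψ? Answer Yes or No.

Yes

φ = 0, ψ = 0 ↦ 1
φ = 0, ψ = 1/2 ↦ 1
φ = 0, ψ = 1 ↦ 1
φ = 1/2, ψ = 0 ↦ 1
φ = 1/2, ψ = 1/2 ↦ 1
φ = 1/2, ψ = 1 ↦ 1
φ = 1, ψ = 0 ↦ 1
φ = 1, ψ = 1/2 ↦ 1
φ = 1, ψ = 1 ↦ 1
Every assignment gives a value ≥ 1.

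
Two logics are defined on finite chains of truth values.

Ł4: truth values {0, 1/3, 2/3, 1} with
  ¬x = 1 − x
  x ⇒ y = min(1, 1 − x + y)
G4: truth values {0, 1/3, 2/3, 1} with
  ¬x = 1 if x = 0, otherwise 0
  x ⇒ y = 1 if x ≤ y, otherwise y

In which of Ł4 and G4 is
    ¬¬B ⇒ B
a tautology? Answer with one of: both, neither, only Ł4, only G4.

only Ł4

In Ł4: every assignment gives 1 — tautology.
In G4: at B = 1/3 the value is 1/3 — not a tautology.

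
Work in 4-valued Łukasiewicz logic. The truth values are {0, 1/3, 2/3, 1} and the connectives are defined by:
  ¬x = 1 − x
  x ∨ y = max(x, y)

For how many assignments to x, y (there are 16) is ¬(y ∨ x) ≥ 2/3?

4

x = 0, y = 0 ↦ 1  ≥
x = 0, y = 1/3 ↦ 2/3  ≥
x = 0, y = 2/3 ↦ 1/3  <
x = 0, y = 1 ↦ 0  <
x = 1/3, y = 0 ↦ 2/3  ≥
x = 1/3, y = 1/3 ↦ 2/3  ≥
x = 1/3, y = 2/3 ↦ 1/3  <
x = 1/3, y = 1 ↦ 0  <
x = 2/3, y = 0 ↦ 1/3  <
x = 2/3, y = 1/3 ↦ 1/3  <
x = 2/3, y = 2/3 ↦ 1/3  <
x = 2/3, y = 1 ↦ 0  <
x = 1, y = 0 ↦ 0  <
x = 1, y = 1/3 ↦ 0  <
x = 1, y = 2/3 ↦ 0  <
x = 1, y = 1 ↦ 0  <
So 4 of the 16 assignments meet the threshold.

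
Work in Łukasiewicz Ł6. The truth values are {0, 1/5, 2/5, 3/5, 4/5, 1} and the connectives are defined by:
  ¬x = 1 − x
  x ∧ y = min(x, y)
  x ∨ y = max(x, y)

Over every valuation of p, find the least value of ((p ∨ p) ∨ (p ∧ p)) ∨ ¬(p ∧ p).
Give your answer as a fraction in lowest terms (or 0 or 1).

3/5

Take p = 2/5:
p ∨ p = 2/5 ∨ 2/5 = 2/5
p ∧ p = 2/5 ∧ 2/5 = 2/5
(p ∨ p) ∨ (p ∧ p) = 2/5 ∨ 2/5 = 2/5
p ∧ p = 2/5 ∧ 2/5 = 2/5
¬(p ∧ p) = ¬2/5 = 3/5
((p ∨ p) ∨ (p ∧ p)) ∨ ¬(p ∧ p) = 2/5 ∨ 3/5 = 3/5
No assignment yields a value below 3/5, so this is the minimum.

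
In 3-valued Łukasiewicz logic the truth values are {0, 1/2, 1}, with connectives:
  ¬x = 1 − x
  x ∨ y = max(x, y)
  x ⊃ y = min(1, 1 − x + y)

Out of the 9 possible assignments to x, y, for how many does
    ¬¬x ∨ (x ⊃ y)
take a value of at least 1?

8

x = 0, y = 0 ↦ 1  ≥
x = 0, y = 1/2 ↦ 1  ≥
x = 0, y = 1 ↦ 1  ≥
x = 1/2, y = 0 ↦ 1/2  <
x = 1/2, y = 1/2 ↦ 1  ≥
x = 1/2, y = 1 ↦ 1  ≥
x = 1, y = 0 ↦ 1  ≥
x = 1, y = 1/2 ↦ 1  ≥
x = 1, y = 1 ↦ 1  ≥
So 8 of the 9 assignments meet the threshold.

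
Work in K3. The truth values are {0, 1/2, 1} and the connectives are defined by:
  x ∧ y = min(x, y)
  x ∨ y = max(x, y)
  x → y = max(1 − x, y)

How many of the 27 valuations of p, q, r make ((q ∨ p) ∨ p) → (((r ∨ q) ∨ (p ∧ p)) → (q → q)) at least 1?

18

value 1: 18 assignments (counts)
value 1/2: 9 assignments
So 18 of the 27 assignments meet the threshold.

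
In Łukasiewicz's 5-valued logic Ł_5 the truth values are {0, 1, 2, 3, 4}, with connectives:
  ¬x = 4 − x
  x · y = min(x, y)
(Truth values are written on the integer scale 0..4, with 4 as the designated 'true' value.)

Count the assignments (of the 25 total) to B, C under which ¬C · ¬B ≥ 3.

4

value 4: 1 assignment (counts)
value 3: 3 assignments (counts)
value 2: 5 assignments
value 1: 7 assignments
value 0: 9 assignments
So 4 of the 25 assignments meet the threshold.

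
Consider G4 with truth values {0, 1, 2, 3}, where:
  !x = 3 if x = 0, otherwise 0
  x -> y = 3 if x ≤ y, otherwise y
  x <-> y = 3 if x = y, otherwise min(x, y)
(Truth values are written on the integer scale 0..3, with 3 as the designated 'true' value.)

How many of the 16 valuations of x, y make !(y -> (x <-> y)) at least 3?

x = 0, y = 0 ↦ 0  <
x = 0, y = 1 ↦ 3  ≥
x = 0, y = 2 ↦ 3  ≥
x = 0, y = 3 ↦ 3  ≥
x = 1, y = 0 ↦ 0  <
x = 1, y = 1 ↦ 0  <
x = 1, y = 2 ↦ 0  <
x = 1, y = 3 ↦ 0  <
x = 2, y = 0 ↦ 0  <
x = 2, y = 1 ↦ 0  <
x = 2, y = 2 ↦ 0  <
x = 2, y = 3 ↦ 0  <
x = 3, y = 0 ↦ 0  <
x = 3, y = 1 ↦ 0  <
x = 3, y = 2 ↦ 0  <
x = 3, y = 3 ↦ 0  <
So 3 of the 16 assignments meet the threshold.

3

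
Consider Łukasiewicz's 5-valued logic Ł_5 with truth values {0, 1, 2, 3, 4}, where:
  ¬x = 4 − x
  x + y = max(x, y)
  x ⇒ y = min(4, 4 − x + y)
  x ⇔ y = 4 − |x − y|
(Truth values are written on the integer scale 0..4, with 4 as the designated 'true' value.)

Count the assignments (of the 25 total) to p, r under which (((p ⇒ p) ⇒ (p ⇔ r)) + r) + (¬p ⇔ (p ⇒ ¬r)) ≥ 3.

value 4: 12 assignments (counts)
value 3: 7 assignments (counts)
value 2: 3 assignments
value 1: 2 assignments
value 0: 1 assignment
So 19 of the 25 assignments meet the threshold.

19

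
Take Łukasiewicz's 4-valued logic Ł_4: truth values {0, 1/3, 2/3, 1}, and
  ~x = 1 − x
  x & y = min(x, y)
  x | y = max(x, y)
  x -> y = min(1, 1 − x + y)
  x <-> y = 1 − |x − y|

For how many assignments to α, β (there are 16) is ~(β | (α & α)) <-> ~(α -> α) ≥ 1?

7

α = 0, β = 0 ↦ 0  <
α = 0, β = 1/3 ↦ 1/3  <
α = 0, β = 2/3 ↦ 2/3  <
α = 0, β = 1 ↦ 1  ≥
α = 1/3, β = 0 ↦ 1/3  <
α = 1/3, β = 1/3 ↦ 1/3  <
α = 1/3, β = 2/3 ↦ 2/3  <
α = 1/3, β = 1 ↦ 1  ≥
α = 2/3, β = 0 ↦ 2/3  <
α = 2/3, β = 1/3 ↦ 2/3  <
α = 2/3, β = 2/3 ↦ 2/3  <
α = 2/3, β = 1 ↦ 1  ≥
α = 1, β = 0 ↦ 1  ≥
α = 1, β = 1/3 ↦ 1  ≥
α = 1, β = 2/3 ↦ 1  ≥
α = 1, β = 1 ↦ 1  ≥
So 7 of the 16 assignments meet the threshold.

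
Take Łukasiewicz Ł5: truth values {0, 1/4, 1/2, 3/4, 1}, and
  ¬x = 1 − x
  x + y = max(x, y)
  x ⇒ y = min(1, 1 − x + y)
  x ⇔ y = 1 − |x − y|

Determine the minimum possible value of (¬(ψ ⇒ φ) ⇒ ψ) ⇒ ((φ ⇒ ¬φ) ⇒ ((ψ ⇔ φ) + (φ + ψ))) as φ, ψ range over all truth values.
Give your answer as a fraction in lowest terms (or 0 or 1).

1/2

Take φ = 0, ψ = 1/2:
ψ ⇒ φ = 1/2 ⇒ 0 = 1/2
¬(ψ ⇒ φ) = ¬1/2 = 1/2
¬(ψ ⇒ φ) ⇒ ψ = 1/2 ⇒ 1/2 = 1
¬φ = ¬0 = 1
φ ⇒ ¬φ = 0 ⇒ 1 = 1
ψ ⇔ φ = 1/2 ⇔ 0 = 1/2
φ + ψ = 0 + 1/2 = 1/2
(ψ ⇔ φ) + (φ + ψ) = 1/2 + 1/2 = 1/2
(φ ⇒ ¬φ) ⇒ ((ψ ⇔ φ) + (φ + ψ)) = 1 ⇒ 1/2 = 1/2
(¬(ψ ⇒ φ) ⇒ ψ) ⇒ ((φ ⇒ ¬φ) ⇒ ((ψ ⇔ φ) + (φ + ψ))) = 1 ⇒ 1/2 = 1/2
No assignment yields a value below 1/2, so this is the minimum.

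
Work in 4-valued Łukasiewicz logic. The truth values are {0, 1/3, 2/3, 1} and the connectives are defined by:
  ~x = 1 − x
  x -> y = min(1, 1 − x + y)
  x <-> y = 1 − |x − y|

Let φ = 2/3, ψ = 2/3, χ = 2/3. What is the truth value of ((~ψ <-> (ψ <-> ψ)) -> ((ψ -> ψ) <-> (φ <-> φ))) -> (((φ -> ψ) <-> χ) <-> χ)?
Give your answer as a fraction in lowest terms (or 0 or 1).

1

~ψ = ~2/3 = 1/3
ψ <-> ψ = 2/3 <-> 2/3 = 1
~ψ <-> (ψ <-> ψ) = 1/3 <-> 1 = 1/3
ψ -> ψ = 2/3 -> 2/3 = 1
φ <-> φ = 2/3 <-> 2/3 = 1
(ψ -> ψ) <-> (φ <-> φ) = 1 <-> 1 = 1
(~ψ <-> (ψ <-> ψ)) -> ((ψ -> ψ) <-> (φ <-> φ)) = 1/3 -> 1 = 1
φ -> ψ = 2/3 -> 2/3 = 1
(φ -> ψ) <-> χ = 1 <-> 2/3 = 2/3
((φ -> ψ) <-> χ) <-> χ = 2/3 <-> 2/3 = 1
((~ψ <-> (ψ <-> ψ)) -> ((ψ -> ψ) <-> (φ <-> φ))) -> (((φ -> ψ) <-> χ) <-> χ) = 1 -> 1 = 1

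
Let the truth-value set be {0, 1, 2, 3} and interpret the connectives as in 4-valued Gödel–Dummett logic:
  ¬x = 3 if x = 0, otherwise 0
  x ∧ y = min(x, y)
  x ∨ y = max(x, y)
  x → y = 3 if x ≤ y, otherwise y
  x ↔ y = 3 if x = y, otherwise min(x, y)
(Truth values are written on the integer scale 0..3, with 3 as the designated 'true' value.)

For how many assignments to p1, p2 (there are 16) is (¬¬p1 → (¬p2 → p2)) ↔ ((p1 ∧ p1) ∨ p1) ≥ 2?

p1 = 0, p2 = 0 ↦ 0  <
p1 = 0, p2 = 1 ↦ 0  <
p1 = 0, p2 = 2 ↦ 0  <
p1 = 0, p2 = 3 ↦ 0  <
p1 = 1, p2 = 0 ↦ 0  <
p1 = 1, p2 = 1 ↦ 1  <
p1 = 1, p2 = 2 ↦ 1  <
p1 = 1, p2 = 3 ↦ 1  <
p1 = 2, p2 = 0 ↦ 0  <
p1 = 2, p2 = 1 ↦ 2  ≥
p1 = 2, p2 = 2 ↦ 2  ≥
p1 = 2, p2 = 3 ↦ 2  ≥
p1 = 3, p2 = 0 ↦ 0  <
p1 = 3, p2 = 1 ↦ 3  ≥
p1 = 3, p2 = 2 ↦ 3  ≥
p1 = 3, p2 = 3 ↦ 3  ≥
So 6 of the 16 assignments meet the threshold.

6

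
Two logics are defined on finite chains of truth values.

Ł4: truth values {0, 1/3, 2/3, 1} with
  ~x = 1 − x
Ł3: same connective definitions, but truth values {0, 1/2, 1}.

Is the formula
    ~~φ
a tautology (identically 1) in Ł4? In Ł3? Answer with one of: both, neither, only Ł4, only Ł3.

In Ł4: at φ = 0 the value is 0 — not a tautology.
In Ł3: at φ = 0 the value is 0 — not a tautology.

neither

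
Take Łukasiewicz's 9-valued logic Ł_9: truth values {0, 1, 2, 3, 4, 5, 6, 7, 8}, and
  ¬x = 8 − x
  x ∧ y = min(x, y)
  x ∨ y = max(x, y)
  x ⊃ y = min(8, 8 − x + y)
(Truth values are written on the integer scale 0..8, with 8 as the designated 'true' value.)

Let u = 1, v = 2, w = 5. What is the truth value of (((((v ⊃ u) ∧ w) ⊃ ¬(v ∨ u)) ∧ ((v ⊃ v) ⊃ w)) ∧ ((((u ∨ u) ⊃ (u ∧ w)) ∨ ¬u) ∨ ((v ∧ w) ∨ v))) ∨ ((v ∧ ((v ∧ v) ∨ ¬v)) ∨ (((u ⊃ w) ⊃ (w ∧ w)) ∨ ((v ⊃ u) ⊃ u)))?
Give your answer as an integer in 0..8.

v ⊃ u = 2 ⊃ 1 = 7
(v ⊃ u) ∧ w = 7 ∧ 5 = 5
v ∨ u = 2 ∨ 1 = 2
¬(v ∨ u) = ¬2 = 6
((v ⊃ u) ∧ w) ⊃ ¬(v ∨ u) = 5 ⊃ 6 = 8
v ⊃ v = 2 ⊃ 2 = 8
(v ⊃ v) ⊃ w = 8 ⊃ 5 = 5
(((v ⊃ u) ∧ w) ⊃ ¬(v ∨ u)) ∧ ((v ⊃ v) ⊃ w) = 8 ∧ 5 = 5
u ∨ u = 1 ∨ 1 = 1
u ∧ w = 1 ∧ 5 = 1
(u ∨ u) ⊃ (u ∧ w) = 1 ⊃ 1 = 8
¬u = ¬1 = 7
((u ∨ u) ⊃ (u ∧ w)) ∨ ¬u = 8 ∨ 7 = 8
v ∧ w = 2 ∧ 5 = 2
(v ∧ w) ∨ v = 2 ∨ 2 = 2
(((u ∨ u) ⊃ (u ∧ w)) ∨ ¬u) ∨ ((v ∧ w) ∨ v) = 8 ∨ 2 = 8
((((v ⊃ u) ∧ w) ⊃ ¬(v ∨ u)) ∧ ((v ⊃ v) ⊃ w)) ∧ ((((u ∨ u) ⊃ (u ∧ w)) ∨ ¬u) ∨ ((v ∧ w) ∨ v)) = 5 ∧ 8 = 5
v ∧ v = 2 ∧ 2 = 2
¬v = ¬2 = 6
(v ∧ v) ∨ ¬v = 2 ∨ 6 = 6
v ∧ ((v ∧ v) ∨ ¬v) = 2 ∧ 6 = 2
u ⊃ w = 1 ⊃ 5 = 8
w ∧ w = 5 ∧ 5 = 5
(u ⊃ w) ⊃ (w ∧ w) = 8 ⊃ 5 = 5
v ⊃ u = 2 ⊃ 1 = 7
(v ⊃ u) ⊃ u = 7 ⊃ 1 = 2
((u ⊃ w) ⊃ (w ∧ w)) ∨ ((v ⊃ u) ⊃ u) = 5 ∨ 2 = 5
(v ∧ ((v ∧ v) ∨ ¬v)) ∨ (((u ⊃ w) ⊃ (w ∧ w)) ∨ ((v ⊃ u) ⊃ u)) = 2 ∨ 5 = 5
(((((v ⊃ u) ∧ w) ⊃ ¬(v ∨ u)) ∧ ((v ⊃ v) ⊃ w)) ∧ ((((u ∨ u) ⊃ (u ∧ w)) ∨ ¬u) ∨ ((v ∧ w) ∨ v))) ∨ ((v ∧ ((v ∧ v) ∨ ¬v)) ∨ (((u ⊃ w) ⊃ (w ∧ w)) ∨ ((v ⊃ u) ⊃ u))) = 5 ∨ 5 = 5

5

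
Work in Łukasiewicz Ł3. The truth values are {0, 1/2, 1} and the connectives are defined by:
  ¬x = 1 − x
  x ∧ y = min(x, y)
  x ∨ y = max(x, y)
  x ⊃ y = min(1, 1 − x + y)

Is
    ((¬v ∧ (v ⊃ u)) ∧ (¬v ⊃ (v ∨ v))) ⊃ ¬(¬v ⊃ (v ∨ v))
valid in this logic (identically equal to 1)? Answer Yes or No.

Counterexample: take u = 0, v = 1/2.
¬v = ¬1/2 = 1/2
v ⊃ u = 1/2 ⊃ 0 = 1/2
¬v ∧ (v ⊃ u) = 1/2 ∧ 1/2 = 1/2
¬v = ¬1/2 = 1/2
v ∨ v = 1/2 ∨ 1/2 = 1/2
¬v ⊃ (v ∨ v) = 1/2 ⊃ 1/2 = 1
(¬v ∧ (v ⊃ u)) ∧ (¬v ⊃ (v ∨ v)) = 1/2 ∧ 1 = 1/2
¬v = ¬1/2 = 1/2
v ∨ v = 1/2 ∨ 1/2 = 1/2
¬v ⊃ (v ∨ v) = 1/2 ⊃ 1/2 = 1
¬(¬v ⊃ (v ∨ v)) = ¬1 = 0
((¬v ∧ (v ⊃ u)) ∧ (¬v ⊃ (v ∨ v))) ⊃ ¬(¬v ⊃ (v ∨ v)) = 1/2 ⊃ 0 = 1/2
This gives 1/2 ≠ 1.

No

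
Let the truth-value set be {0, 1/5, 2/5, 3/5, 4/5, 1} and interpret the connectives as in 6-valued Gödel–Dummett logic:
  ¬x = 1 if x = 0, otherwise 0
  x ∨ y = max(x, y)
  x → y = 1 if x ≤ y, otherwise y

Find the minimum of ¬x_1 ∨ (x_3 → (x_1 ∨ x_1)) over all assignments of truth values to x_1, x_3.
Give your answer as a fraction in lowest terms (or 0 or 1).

1/5

Take x_1 = 1/5, x_3 = 2/5:
¬x_1 = ¬1/5 = 0
x_1 ∨ x_1 = 1/5 ∨ 1/5 = 1/5
x_3 → (x_1 ∨ x_1) = 2/5 → 1/5 = 1/5
¬x_1 ∨ (x_3 → (x_1 ∨ x_1)) = 0 ∨ 1/5 = 1/5
No assignment yields a value below 1/5, so this is the minimum.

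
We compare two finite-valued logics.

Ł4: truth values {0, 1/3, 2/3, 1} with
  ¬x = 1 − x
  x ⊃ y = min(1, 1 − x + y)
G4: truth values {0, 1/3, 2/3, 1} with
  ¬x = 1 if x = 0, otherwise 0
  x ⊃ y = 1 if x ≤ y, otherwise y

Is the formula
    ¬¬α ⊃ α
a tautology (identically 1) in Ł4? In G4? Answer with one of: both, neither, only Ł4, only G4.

In Ł4: every assignment gives 1 — tautology.
In G4: at α = 1/3 the value is 1/3 — not a tautology.

only Ł4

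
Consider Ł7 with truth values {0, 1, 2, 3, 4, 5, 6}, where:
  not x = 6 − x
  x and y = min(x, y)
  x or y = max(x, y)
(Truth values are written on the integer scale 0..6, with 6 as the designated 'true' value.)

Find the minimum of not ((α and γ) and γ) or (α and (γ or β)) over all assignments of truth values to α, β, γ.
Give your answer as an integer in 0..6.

Take α = 3, β = 0, γ = 3:
α and γ = 3 and 3 = 3
(α and γ) and γ = 3 and 3 = 3
not ((α and γ) and γ) = not 3 = 3
γ or β = 3 or 0 = 3
α and (γ or β) = 3 and 3 = 3
not ((α and γ) and γ) or (α and (γ or β)) = 3 or 3 = 3
No assignment yields a value below 3, so this is the minimum.

3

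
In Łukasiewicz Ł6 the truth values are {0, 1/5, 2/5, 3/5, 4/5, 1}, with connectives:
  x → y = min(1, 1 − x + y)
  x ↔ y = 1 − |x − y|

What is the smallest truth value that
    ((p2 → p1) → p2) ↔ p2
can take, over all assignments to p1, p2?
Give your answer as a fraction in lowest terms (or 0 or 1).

3/5

Take p1 = 0, p2 = 2/5:
p2 → p1 = 2/5 → 0 = 3/5
(p2 → p1) → p2 = 3/5 → 2/5 = 4/5
((p2 → p1) → p2) ↔ p2 = 4/5 ↔ 2/5 = 3/5
No assignment yields a value below 3/5, so this is the minimum.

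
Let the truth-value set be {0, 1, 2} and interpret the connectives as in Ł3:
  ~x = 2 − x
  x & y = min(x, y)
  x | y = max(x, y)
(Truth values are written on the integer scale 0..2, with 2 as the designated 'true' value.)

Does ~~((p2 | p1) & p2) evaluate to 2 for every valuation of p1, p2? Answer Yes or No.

No

Counterexample: take p1 = 0, p2 = 0.
p2 | p1 = 0 | 0 = 0
(p2 | p1) & p2 = 0 & 0 = 0
~((p2 | p1) & p2) = ~0 = 2
~~((p2 | p1) & p2) = ~2 = 0
This gives 0 ≠ 2.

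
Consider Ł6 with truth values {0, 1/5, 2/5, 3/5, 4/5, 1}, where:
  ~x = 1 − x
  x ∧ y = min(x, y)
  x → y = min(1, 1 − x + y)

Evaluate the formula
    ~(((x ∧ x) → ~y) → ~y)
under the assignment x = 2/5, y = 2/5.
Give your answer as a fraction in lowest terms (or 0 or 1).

2/5

x ∧ x = 2/5 ∧ 2/5 = 2/5
~y = ~2/5 = 3/5
(x ∧ x) → ~y = 2/5 → 3/5 = 1
~y = ~2/5 = 3/5
((x ∧ x) → ~y) → ~y = 1 → 3/5 = 3/5
~(((x ∧ x) → ~y) → ~y) = ~3/5 = 2/5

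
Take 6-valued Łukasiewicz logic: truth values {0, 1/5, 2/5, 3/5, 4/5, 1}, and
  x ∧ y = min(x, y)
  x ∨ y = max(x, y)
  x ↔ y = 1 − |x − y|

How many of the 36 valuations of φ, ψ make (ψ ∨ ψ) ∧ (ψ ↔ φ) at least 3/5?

value 1: 1 assignment (counts)
value 4/5: 4 assignments (counts)
value 3/5: 7 assignments (counts)
value 2/5: 9 assignments
value 1/5: 8 assignments
value 0: 7 assignments
So 12 of the 36 assignments meet the threshold.

12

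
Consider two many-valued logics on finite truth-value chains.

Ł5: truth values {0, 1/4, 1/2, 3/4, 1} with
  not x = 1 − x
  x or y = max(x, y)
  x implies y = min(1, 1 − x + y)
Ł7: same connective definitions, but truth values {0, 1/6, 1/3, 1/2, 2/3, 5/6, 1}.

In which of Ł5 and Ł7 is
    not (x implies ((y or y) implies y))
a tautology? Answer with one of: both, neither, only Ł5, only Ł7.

In Ł5: at x = 0, y = 0 the value is 0 — not a tautology.
In Ł7: at x = 0, y = 0 the value is 0 — not a tautology.

neither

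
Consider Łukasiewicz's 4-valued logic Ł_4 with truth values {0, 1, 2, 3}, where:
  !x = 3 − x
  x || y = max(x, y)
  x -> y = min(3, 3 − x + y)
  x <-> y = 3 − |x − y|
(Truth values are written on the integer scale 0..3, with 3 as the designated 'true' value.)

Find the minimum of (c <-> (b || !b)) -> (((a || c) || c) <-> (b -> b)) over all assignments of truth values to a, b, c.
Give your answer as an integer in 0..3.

Take a = 0, b = 1, c = 0:
!b = !1 = 2
b || !b = 1 || 2 = 2
c <-> (b || !b) = 0 <-> 2 = 1
a || c = 0 || 0 = 0
(a || c) || c = 0 || 0 = 0
b -> b = 1 -> 1 = 3
((a || c) || c) <-> (b -> b) = 0 <-> 3 = 0
(c <-> (b || !b)) -> (((a || c) || c) <-> (b -> b)) = 1 -> 0 = 2
No assignment yields a value below 2, so this is the minimum.

2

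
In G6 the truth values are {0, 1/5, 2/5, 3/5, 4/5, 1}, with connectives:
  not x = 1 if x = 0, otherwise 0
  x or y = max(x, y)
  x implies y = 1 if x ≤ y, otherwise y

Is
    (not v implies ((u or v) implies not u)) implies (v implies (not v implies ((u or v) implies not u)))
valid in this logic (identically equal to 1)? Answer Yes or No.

At u = 1, v = 2/5, for instance:
not v = not 2/5 = 0
u or v = 1 or 2/5 = 1
not u = not 1 = 0
(u or v) implies not u = 1 implies 0 = 0
not v implies ((u or v) implies not u) = 0 implies 0 = 1
v implies (not v implies ((u or v) implies not u)) = 2/5 implies 1 = 1
(not v implies ((u or v) implies not u)) implies (v implies (not v implies ((u or v) implies not u))) = 1 implies 1 = 1
and checking the remaining 35 assignments likewise gives ≥ 1 in every case.

Yes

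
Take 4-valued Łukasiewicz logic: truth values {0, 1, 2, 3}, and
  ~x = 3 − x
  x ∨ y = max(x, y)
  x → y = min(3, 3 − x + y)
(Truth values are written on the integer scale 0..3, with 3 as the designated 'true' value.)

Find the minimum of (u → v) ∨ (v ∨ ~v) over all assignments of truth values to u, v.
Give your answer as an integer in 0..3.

2

Take u = 2, v = 1:
u → v = 2 → 1 = 2
~v = ~1 = 2
v ∨ ~v = 1 ∨ 2 = 2
(u → v) ∨ (v ∨ ~v) = 2 ∨ 2 = 2
No assignment yields a value below 2, so this is the minimum.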